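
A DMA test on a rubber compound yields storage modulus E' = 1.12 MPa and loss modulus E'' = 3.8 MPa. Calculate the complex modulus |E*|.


|E*| = sqrt(E'^2 + E''^2)
= sqrt(1.12^2 + 3.8^2)
= sqrt(1.2544 + 14.4400)
= 3.962 MPa

3.962 MPa


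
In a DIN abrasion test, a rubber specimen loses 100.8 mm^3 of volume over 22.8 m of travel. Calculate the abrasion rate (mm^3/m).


Rate = volume_loss / distance
= 100.8 / 22.8
= 4.421 mm^3/m

4.421 mm^3/m


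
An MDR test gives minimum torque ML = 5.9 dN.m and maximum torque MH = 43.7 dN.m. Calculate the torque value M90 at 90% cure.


M90 = ML + 0.9 * (MH - ML)
M90 = 5.9 + 0.9 * (43.7 - 5.9)
M90 = 5.9 + 0.9 * 37.8
M90 = 39.92 dN.m

39.92 dN.m


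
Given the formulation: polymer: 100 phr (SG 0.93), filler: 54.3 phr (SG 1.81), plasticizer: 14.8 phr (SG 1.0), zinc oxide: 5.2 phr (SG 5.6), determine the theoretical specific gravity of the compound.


Sum of weights = 174.3
Volume contributions:
  polymer: 100/0.93 = 107.5269
  filler: 54.3/1.81 = 30.0000
  plasticizer: 14.8/1.0 = 14.8000
  zinc oxide: 5.2/5.6 = 0.9286
Sum of volumes = 153.2555
SG = 174.3 / 153.2555 = 1.137

SG = 1.137


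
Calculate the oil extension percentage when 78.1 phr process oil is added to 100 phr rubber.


Oil % = oil / (100 + oil) * 100
= 78.1 / (100 + 78.1) * 100
= 78.1 / 178.1 * 100
= 43.85%

43.85%


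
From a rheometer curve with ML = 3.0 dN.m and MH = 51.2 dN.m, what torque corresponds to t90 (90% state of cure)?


M90 = ML + 0.9 * (MH - ML)
M90 = 3.0 + 0.9 * (51.2 - 3.0)
M90 = 3.0 + 0.9 * 48.2
M90 = 46.38 dN.m

46.38 dN.m


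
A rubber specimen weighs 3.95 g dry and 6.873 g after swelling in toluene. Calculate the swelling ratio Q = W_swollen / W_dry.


Q = W_swollen / W_dry
Q = 6.873 / 3.95
Q = 1.74

Q = 1.74


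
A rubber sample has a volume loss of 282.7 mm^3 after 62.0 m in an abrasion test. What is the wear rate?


Rate = volume_loss / distance
= 282.7 / 62.0
= 4.56 mm^3/m

4.56 mm^3/m


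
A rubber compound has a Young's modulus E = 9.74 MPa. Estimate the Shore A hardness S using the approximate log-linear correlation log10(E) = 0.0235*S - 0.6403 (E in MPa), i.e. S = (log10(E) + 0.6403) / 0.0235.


log10(E) = 0.0235*S - 0.6403  =>  S = (log10(E) + 0.6403) / 0.0235
log10(9.74) = 0.988559
S = (0.988559 + 0.6403) / 0.0235 = 1.628859 / 0.0235
S = 69.3

Shore A = 69.3


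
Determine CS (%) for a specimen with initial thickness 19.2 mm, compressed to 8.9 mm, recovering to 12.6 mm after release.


CS = (t0 - recovered) / (t0 - ts) * 100
= (19.2 - 12.6) / (19.2 - 8.9) * 100
= 6.6 / 10.3 * 100
= 64.1%

64.1%


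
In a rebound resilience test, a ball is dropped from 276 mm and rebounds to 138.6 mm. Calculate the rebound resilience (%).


Resilience = h_rebound / h_drop * 100
= 138.6 / 276 * 100
= 50.2%

50.2%


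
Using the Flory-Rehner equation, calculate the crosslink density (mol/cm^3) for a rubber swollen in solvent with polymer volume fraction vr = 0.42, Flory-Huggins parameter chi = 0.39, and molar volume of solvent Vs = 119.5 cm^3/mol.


ln(1 - vr) = ln(1 - 0.42) = -0.5447
Numerator = -((-0.5447) + 0.42 + 0.39 * 0.42^2) = 0.0559
Denominator = 119.5 * (0.42^(1/3) - 0.42/2) = 64.3970
nu = 0.0559 / 64.3970 = 8.6854e-04 mol/cm^3

8.6854e-04 mol/cm^3


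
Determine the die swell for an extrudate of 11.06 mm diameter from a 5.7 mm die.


Die swell ratio = D_extrudate / D_die
= 11.06 / 5.7
= 1.94

Die swell = 1.94


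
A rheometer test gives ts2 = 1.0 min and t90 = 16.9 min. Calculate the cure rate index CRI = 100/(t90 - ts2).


CRI = 100 / (t90 - ts2)
= 100 / (16.9 - 1.0)
= 100 / 15.9
= 6.29 min^-1

6.29 min^-1


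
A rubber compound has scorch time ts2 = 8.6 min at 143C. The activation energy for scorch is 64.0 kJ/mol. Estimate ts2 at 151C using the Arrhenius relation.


Convert temperatures: T1 = 143 + 273.15 = 416.15 K, T2 = 151 + 273.15 = 424.15 K
ts2_new = 8.6 * exp(64000 / 8.314 * (1/424.15 - 1/416.15))
1/T2 - 1/T1 = -4.5323e-05
ts2_new = 6.07 min

6.07 min


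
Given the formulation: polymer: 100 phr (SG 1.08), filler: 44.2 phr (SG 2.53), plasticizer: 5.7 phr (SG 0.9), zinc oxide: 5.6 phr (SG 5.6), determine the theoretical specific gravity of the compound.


Sum of weights = 155.5
Volume contributions:
  polymer: 100/1.08 = 92.5926
  filler: 44.2/2.53 = 17.4704
  plasticizer: 5.7/0.9 = 6.3333
  zinc oxide: 5.6/5.6 = 1.0000
Sum of volumes = 117.3963
SG = 155.5 / 117.3963 = 1.325

SG = 1.325


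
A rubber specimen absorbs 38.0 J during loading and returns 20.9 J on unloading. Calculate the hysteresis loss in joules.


Hysteresis loss = loading - unloading
= 38.0 - 20.9
= 17.1 J

17.1 J


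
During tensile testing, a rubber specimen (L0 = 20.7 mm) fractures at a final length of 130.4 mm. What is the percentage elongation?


Elongation = (Lf - L0) / L0 * 100
= (130.4 - 20.7) / 20.7 * 100
= 109.7 / 20.7 * 100
= 530.0%

530.0%


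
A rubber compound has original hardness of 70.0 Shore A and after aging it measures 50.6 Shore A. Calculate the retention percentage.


Retention = aged / original * 100
= 50.6 / 70.0 * 100
= 72.3%

72.3%


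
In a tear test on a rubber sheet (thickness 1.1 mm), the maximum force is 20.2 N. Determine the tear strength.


Tear strength = force / thickness
= 20.2 / 1.1
= 18.36 N/mm

18.36 N/mm


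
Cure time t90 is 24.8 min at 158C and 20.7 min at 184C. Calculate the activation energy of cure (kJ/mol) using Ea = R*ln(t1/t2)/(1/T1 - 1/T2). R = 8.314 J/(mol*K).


T1 = 431.15 K, T2 = 457.15 K
1/T1 - 1/T2 = 1.3191e-04
ln(t1/t2) = ln(24.8/20.7) = 0.1807
Ea = 8.314 * 0.1807 / 1.3191e-04 = 11389.5315 J/mol
Ea = 11.39 kJ/mol

11.39 kJ/mol


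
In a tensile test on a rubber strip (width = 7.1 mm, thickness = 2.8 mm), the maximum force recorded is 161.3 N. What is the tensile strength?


Area = width * thickness = 7.1 * 2.8 = 19.88 mm^2
TS = force / area = 161.3 / 19.88 = 8.11 MPa

8.11 MPa


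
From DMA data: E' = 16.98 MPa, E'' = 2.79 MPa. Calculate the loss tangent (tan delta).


tan delta = E'' / E'
= 2.79 / 16.98
= 0.1643

tan delta = 0.1643


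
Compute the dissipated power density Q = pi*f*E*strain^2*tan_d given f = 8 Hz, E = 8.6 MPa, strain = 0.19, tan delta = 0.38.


Q = pi * f * E * strain^2 * tan_d
= pi * 8 * 8.6 * 0.19^2 * 0.38
= pi * 8 * 8.6 * 0.0361 * 0.38
= 2.9650

Q = 2.9650


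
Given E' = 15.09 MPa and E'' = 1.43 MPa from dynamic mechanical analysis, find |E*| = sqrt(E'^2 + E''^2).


|E*| = sqrt(E'^2 + E''^2)
= sqrt(15.09^2 + 1.43^2)
= sqrt(227.7081 + 2.0449)
= 15.158 MPa

15.158 MPa


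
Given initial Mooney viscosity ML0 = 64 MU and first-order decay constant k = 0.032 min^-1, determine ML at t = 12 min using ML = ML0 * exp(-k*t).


ML = ML0 * exp(-k * t)
ML = 64 * exp(-0.032 * 12)
ML = 64 * 0.6811
ML = 43.59 MU

43.59 MU


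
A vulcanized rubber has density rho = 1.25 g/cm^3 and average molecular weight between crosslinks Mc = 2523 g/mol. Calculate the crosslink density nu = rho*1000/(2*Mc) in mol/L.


nu = rho * 1000 / (2 * Mc)
nu = 1.25 * 1000 / (2 * 2523)
nu = 1250.0 / 5046
nu = 0.2477 mol/L

0.2477 mol/L


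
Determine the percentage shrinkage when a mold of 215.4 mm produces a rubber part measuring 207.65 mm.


Shrinkage = (mold - part) / mold * 100
= (215.4 - 207.65) / 215.4 * 100
= 7.75 / 215.4 * 100
= 3.6%

3.6%


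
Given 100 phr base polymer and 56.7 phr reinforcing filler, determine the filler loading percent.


Filler % = filler / (rubber + filler) * 100
= 56.7 / (100 + 56.7) * 100
= 56.7 / 156.7 * 100
= 36.18%

36.18%


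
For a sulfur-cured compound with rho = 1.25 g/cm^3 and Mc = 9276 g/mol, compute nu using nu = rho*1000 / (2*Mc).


nu = rho * 1000 / (2 * Mc)
nu = 1.25 * 1000 / (2 * 9276)
nu = 1250.0 / 18552
nu = 0.0674 mol/L

0.0674 mol/L


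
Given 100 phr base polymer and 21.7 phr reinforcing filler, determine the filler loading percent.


Filler % = filler / (rubber + filler) * 100
= 21.7 / (100 + 21.7) * 100
= 21.7 / 121.7 * 100
= 17.83%

17.83%


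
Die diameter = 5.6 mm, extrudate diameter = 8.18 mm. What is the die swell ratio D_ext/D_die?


Die swell ratio = D_extrudate / D_die
= 8.18 / 5.6
= 1.461

Die swell = 1.461


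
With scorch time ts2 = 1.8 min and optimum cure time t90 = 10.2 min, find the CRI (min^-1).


CRI = 100 / (t90 - ts2)
= 100 / (10.2 - 1.8)
= 100 / 8.4
= 11.9 min^-1

11.9 min^-1


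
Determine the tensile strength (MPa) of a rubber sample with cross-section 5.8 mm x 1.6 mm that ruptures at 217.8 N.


Area = width * thickness = 5.8 * 1.6 = 9.28 mm^2
TS = force / area = 217.8 / 9.28 = 23.47 MPa

23.47 MPa


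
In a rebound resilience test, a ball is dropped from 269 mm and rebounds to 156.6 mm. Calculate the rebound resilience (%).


Resilience = h_rebound / h_drop * 100
= 156.6 / 269 * 100
= 58.2%

58.2%


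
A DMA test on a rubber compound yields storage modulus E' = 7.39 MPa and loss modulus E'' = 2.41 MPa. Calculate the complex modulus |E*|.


|E*| = sqrt(E'^2 + E''^2)
= sqrt(7.39^2 + 2.41^2)
= sqrt(54.6121 + 5.8081)
= 7.773 MPa

7.773 MPa


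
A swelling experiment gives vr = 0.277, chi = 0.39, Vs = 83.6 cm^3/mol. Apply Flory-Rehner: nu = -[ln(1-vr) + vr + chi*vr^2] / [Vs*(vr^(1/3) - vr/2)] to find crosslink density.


ln(1 - vr) = ln(1 - 0.277) = -0.3243
Numerator = -((-0.3243) + 0.277 + 0.39 * 0.277^2) = 0.0174
Denominator = 83.6 * (0.277^(1/3) - 0.277/2) = 42.9176
nu = 0.0174 / 42.9176 = 4.0593e-04 mol/cm^3

4.0593e-04 mol/cm^3


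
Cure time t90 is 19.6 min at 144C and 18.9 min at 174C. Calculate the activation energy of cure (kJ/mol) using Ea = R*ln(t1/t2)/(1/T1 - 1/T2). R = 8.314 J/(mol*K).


T1 = 417.15 K, T2 = 447.15 K
1/T1 - 1/T2 = 1.6083e-04
ln(t1/t2) = ln(19.6/18.9) = 0.0364
Ea = 8.314 * 0.0364 / 1.6083e-04 = 1879.9635 J/mol
Ea = 1.88 kJ/mol

1.88 kJ/mol


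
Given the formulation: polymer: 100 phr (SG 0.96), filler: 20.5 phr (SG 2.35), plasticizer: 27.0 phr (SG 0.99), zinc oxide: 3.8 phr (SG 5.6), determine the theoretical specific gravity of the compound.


Sum of weights = 151.3
Volume contributions:
  polymer: 100/0.96 = 104.1667
  filler: 20.5/2.35 = 8.7234
  plasticizer: 27.0/0.99 = 27.2727
  zinc oxide: 3.8/5.6 = 0.6786
Sum of volumes = 140.8414
SG = 151.3 / 140.8414 = 1.074

SG = 1.074


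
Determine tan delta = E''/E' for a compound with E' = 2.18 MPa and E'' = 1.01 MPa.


tan delta = E'' / E'
= 1.01 / 2.18
= 0.4633

tan delta = 0.4633


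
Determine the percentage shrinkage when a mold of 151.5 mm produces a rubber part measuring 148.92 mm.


Shrinkage = (mold - part) / mold * 100
= (151.5 - 148.92) / 151.5 * 100
= 2.58 / 151.5 * 100
= 1.7%

1.7%


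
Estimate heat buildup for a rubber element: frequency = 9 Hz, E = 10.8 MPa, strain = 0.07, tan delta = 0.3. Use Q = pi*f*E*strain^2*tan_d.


Q = pi * f * E * strain^2 * tan_d
= pi * 9 * 10.8 * 0.07^2 * 0.3
= pi * 9 * 10.8 * 0.0049 * 0.3
= 0.4489

Q = 0.4489


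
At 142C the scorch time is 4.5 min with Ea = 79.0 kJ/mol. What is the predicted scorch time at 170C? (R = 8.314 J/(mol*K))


Convert temperatures: T1 = 142 + 273.15 = 415.15 K, T2 = 170 + 273.15 = 443.15 K
ts2_new = 4.5 * exp(79000 / 8.314 * (1/443.15 - 1/415.15))
1/T2 - 1/T1 = -1.5220e-04
ts2_new = 1.06 min

1.06 min


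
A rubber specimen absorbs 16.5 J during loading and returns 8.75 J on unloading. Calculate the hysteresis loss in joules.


Hysteresis loss = loading - unloading
= 16.5 - 8.75
= 7.75 J

7.75 J


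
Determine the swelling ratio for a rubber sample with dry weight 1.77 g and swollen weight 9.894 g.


Q = W_swollen / W_dry
Q = 9.894 / 1.77
Q = 5.59

Q = 5.59


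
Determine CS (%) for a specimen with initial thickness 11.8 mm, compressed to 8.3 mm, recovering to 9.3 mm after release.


CS = (t0 - recovered) / (t0 - ts) * 100
= (11.8 - 9.3) / (11.8 - 8.3) * 100
= 2.5 / 3.5 * 100
= 71.4%

71.4%


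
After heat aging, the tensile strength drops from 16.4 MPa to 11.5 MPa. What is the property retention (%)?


Retention = aged / original * 100
= 11.5 / 16.4 * 100
= 70.1%

70.1%


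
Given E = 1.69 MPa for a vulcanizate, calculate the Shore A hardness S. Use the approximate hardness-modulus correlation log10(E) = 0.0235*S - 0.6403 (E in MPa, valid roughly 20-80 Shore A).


log10(E) = 0.0235*S - 0.6403  =>  S = (log10(E) + 0.6403) / 0.0235
log10(1.69) = 0.227887
S = (0.227887 + 0.6403) / 0.0235 = 0.868187 / 0.0235
S = 36.9

Shore A = 36.9


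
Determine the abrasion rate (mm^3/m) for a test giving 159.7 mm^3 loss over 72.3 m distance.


Rate = volume_loss / distance
= 159.7 / 72.3
= 2.209 mm^3/m

2.209 mm^3/m


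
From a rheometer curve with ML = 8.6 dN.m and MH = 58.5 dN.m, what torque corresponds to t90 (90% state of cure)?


M90 = ML + 0.9 * (MH - ML)
M90 = 8.6 + 0.9 * (58.5 - 8.6)
M90 = 8.6 + 0.9 * 49.9
M90 = 53.51 dN.m

53.51 dN.m


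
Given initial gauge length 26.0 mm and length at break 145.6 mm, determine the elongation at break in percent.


Elongation = (Lf - L0) / L0 * 100
= (145.6 - 26.0) / 26.0 * 100
= 119.6 / 26.0 * 100
= 460.0%

460.0%


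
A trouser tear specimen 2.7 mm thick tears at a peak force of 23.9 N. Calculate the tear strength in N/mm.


Tear strength = force / thickness
= 23.9 / 2.7
= 8.85 N/mm

8.85 N/mm


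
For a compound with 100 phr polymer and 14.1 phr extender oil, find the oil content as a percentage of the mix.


Oil % = oil / (100 + oil) * 100
= 14.1 / (100 + 14.1) * 100
= 14.1 / 114.1 * 100
= 12.36%

12.36%


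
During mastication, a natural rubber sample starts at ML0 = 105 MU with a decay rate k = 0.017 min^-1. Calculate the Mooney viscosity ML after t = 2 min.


ML = ML0 * exp(-k * t)
ML = 105 * exp(-0.017 * 2)
ML = 105 * 0.9666
ML = 101.49 MU

101.49 MU


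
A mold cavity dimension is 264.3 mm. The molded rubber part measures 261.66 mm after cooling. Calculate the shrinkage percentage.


Shrinkage = (mold - part) / mold * 100
= (264.3 - 261.66) / 264.3 * 100
= 2.64 / 264.3 * 100
= 1.0%

1.0%


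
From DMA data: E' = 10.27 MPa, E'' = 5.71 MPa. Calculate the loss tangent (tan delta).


tan delta = E'' / E'
= 5.71 / 10.27
= 0.556

tan delta = 0.556


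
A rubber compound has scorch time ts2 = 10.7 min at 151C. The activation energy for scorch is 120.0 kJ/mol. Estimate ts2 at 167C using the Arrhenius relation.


Convert temperatures: T1 = 151 + 273.15 = 424.15 K, T2 = 167 + 273.15 = 440.15 K
ts2_new = 10.7 * exp(120000 / 8.314 * (1/440.15 - 1/424.15))
1/T2 - 1/T1 = -8.5704e-05
ts2_new = 3.11 min

3.11 min


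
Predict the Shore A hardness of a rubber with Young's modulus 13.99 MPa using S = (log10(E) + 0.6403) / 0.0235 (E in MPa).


log10(E) = 0.0235*S - 0.6403  =>  S = (log10(E) + 0.6403) / 0.0235
log10(13.99) = 1.145818
S = (1.145818 + 0.6403) / 0.0235 = 1.786118 / 0.0235
S = 76.0

Shore A = 76.0


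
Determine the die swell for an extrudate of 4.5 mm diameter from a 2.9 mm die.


Die swell ratio = D_extrudate / D_die
= 4.5 / 2.9
= 1.552

Die swell = 1.552


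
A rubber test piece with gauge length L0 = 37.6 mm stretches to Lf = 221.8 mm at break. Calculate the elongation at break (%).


Elongation = (Lf - L0) / L0 * 100
= (221.8 - 37.6) / 37.6 * 100
= 184.2 / 37.6 * 100
= 489.9%

489.9%


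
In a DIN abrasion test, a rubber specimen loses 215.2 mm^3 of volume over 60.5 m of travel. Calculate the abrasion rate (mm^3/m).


Rate = volume_loss / distance
= 215.2 / 60.5
= 3.557 mm^3/m

3.557 mm^3/m


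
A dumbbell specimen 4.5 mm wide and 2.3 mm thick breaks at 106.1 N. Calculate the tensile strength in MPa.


Area = width * thickness = 4.5 * 2.3 = 10.35 mm^2
TS = force / area = 106.1 / 10.35 = 10.25 MPa

10.25 MPa


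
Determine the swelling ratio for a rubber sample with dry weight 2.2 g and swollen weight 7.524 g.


Q = W_swollen / W_dry
Q = 7.524 / 2.2
Q = 3.42

Q = 3.42


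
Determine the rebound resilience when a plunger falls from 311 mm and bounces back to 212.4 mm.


Resilience = h_rebound / h_drop * 100
= 212.4 / 311 * 100
= 68.3%

68.3%


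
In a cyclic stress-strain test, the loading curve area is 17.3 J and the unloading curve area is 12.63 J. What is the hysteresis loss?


Hysteresis loss = loading - unloading
= 17.3 - 12.63
= 4.67 J

4.67 J


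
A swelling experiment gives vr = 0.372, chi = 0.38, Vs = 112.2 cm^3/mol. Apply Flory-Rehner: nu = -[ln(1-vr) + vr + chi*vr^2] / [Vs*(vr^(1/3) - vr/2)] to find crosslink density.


ln(1 - vr) = ln(1 - 0.372) = -0.4652
Numerator = -((-0.4652) + 0.372 + 0.38 * 0.372^2) = 0.0406
Denominator = 112.2 * (0.372^(1/3) - 0.372/2) = 59.8247
nu = 0.0406 / 59.8247 = 6.7914e-04 mol/cm^3

6.7914e-04 mol/cm^3


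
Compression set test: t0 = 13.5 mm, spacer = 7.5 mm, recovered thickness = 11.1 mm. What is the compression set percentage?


CS = (t0 - recovered) / (t0 - ts) * 100
= (13.5 - 11.1) / (13.5 - 7.5) * 100
= 2.4 / 6.0 * 100
= 40.0%

40.0%


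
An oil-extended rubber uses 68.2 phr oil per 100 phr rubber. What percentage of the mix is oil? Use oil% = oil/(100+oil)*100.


Oil % = oil / (100 + oil) * 100
= 68.2 / (100 + 68.2) * 100
= 68.2 / 168.2 * 100
= 40.55%

40.55%


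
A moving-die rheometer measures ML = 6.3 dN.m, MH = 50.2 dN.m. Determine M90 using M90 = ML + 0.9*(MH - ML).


M90 = ML + 0.9 * (MH - ML)
M90 = 6.3 + 0.9 * (50.2 - 6.3)
M90 = 6.3 + 0.9 * 43.9
M90 = 45.81 dN.m

45.81 dN.m


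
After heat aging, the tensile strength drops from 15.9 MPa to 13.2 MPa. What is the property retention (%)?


Retention = aged / original * 100
= 13.2 / 15.9 * 100
= 83.0%

83.0%


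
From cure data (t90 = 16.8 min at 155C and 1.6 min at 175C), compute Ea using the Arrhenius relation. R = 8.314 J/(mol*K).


T1 = 428.15 K, T2 = 448.15 K
1/T1 - 1/T2 = 1.0423e-04
ln(t1/t2) = ln(16.8/1.6) = 2.3514
Ea = 8.314 * 2.3514 / 1.0423e-04 = 187551.8350 J/mol
Ea = 187.55 kJ/mol

187.55 kJ/mol


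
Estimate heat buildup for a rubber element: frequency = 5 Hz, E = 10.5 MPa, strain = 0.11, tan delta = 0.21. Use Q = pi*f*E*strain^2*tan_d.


Q = pi * f * E * strain^2 * tan_d
= pi * 5 * 10.5 * 0.11^2 * 0.21
= pi * 5 * 10.5 * 0.0121 * 0.21
= 0.4191

Q = 0.4191


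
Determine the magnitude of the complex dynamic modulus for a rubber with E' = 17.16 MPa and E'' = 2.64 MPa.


|E*| = sqrt(E'^2 + E''^2)
= sqrt(17.16^2 + 2.64^2)
= sqrt(294.4656 + 6.9696)
= 17.362 MPa

17.362 MPa


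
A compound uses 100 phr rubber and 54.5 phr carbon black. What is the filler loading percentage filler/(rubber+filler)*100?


Filler % = filler / (rubber + filler) * 100
= 54.5 / (100 + 54.5) * 100
= 54.5 / 154.5 * 100
= 35.28%

35.28%


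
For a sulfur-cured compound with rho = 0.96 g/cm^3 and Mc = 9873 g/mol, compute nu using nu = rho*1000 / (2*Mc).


nu = rho * 1000 / (2 * Mc)
nu = 0.96 * 1000 / (2 * 9873)
nu = 960.0 / 19746
nu = 0.0486 mol/L

0.0486 mol/L


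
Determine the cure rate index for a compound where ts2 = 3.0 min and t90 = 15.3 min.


CRI = 100 / (t90 - ts2)
= 100 / (15.3 - 3.0)
= 100 / 12.3
= 8.13 min^-1

8.13 min^-1


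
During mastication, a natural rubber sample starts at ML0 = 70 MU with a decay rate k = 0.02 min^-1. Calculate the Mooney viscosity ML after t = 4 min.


ML = ML0 * exp(-k * t)
ML = 70 * exp(-0.02 * 4)
ML = 70 * 0.9231
ML = 64.62 MU

64.62 MU


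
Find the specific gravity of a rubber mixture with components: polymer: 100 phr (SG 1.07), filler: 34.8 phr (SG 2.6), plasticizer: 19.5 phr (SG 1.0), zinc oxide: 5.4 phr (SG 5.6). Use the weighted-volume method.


Sum of weights = 159.7
Volume contributions:
  polymer: 100/1.07 = 93.4579
  filler: 34.8/2.6 = 13.3846
  plasticizer: 19.5/1.0 = 19.5000
  zinc oxide: 5.4/5.6 = 0.9643
Sum of volumes = 127.3068
SG = 159.7 / 127.3068 = 1.254

SG = 1.254


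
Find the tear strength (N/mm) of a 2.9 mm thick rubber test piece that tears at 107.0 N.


Tear strength = force / thickness
= 107.0 / 2.9
= 36.9 N/mm

36.9 N/mm


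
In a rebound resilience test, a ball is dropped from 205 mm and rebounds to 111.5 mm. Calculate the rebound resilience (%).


Resilience = h_rebound / h_drop * 100
= 111.5 / 205 * 100
= 54.4%

54.4%


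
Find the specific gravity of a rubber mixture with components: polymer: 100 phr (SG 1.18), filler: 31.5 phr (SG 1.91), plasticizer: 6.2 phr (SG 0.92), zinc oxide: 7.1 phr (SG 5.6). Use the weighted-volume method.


Sum of weights = 144.8
Volume contributions:
  polymer: 100/1.18 = 84.7458
  filler: 31.5/1.91 = 16.4921
  plasticizer: 6.2/0.92 = 6.7391
  zinc oxide: 7.1/5.6 = 1.2679
Sum of volumes = 109.2449
SG = 144.8 / 109.2449 = 1.325

SG = 1.325


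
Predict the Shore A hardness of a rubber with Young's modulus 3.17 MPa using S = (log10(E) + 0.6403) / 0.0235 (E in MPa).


log10(E) = 0.0235*S - 0.6403  =>  S = (log10(E) + 0.6403) / 0.0235
log10(3.17) = 0.501059
S = (0.501059 + 0.6403) / 0.0235 = 1.141359 / 0.0235
S = 48.6

Shore A = 48.6


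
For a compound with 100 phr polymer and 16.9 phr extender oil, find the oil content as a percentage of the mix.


Oil % = oil / (100 + oil) * 100
= 16.9 / (100 + 16.9) * 100
= 16.9 / 116.9 * 100
= 14.46%

14.46%


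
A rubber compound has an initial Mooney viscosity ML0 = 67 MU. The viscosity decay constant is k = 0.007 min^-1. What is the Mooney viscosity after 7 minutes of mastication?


ML = ML0 * exp(-k * t)
ML = 67 * exp(-0.007 * 7)
ML = 67 * 0.9522
ML = 63.8 MU

63.8 MU


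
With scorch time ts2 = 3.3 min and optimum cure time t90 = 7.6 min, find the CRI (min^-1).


CRI = 100 / (t90 - ts2)
= 100 / (7.6 - 3.3)
= 100 / 4.3
= 23.26 min^-1

23.26 min^-1


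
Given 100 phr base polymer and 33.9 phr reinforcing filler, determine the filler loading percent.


Filler % = filler / (rubber + filler) * 100
= 33.9 / (100 + 33.9) * 100
= 33.9 / 133.9 * 100
= 25.32%

25.32%


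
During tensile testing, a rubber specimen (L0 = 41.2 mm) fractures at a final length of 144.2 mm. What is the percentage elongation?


Elongation = (Lf - L0) / L0 * 100
= (144.2 - 41.2) / 41.2 * 100
= 103.0 / 41.2 * 100
= 250.0%

250.0%


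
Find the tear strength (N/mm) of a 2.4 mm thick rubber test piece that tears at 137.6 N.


Tear strength = force / thickness
= 137.6 / 2.4
= 57.33 N/mm

57.33 N/mm


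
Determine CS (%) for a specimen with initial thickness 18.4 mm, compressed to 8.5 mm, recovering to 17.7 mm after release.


CS = (t0 - recovered) / (t0 - ts) * 100
= (18.4 - 17.7) / (18.4 - 8.5) * 100
= 0.7 / 9.9 * 100
= 7.1%

7.1%


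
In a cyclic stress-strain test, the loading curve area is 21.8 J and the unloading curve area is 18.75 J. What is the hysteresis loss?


Hysteresis loss = loading - unloading
= 21.8 - 18.75
= 3.05 J

3.05 J


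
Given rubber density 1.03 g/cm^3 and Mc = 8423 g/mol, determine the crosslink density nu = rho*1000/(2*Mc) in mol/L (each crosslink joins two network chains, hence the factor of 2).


nu = rho * 1000 / (2 * Mc)
nu = 1.03 * 1000 / (2 * 8423)
nu = 1030.0 / 16846
nu = 0.0611 mol/L

0.0611 mol/L


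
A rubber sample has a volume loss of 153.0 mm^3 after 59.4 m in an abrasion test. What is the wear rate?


Rate = volume_loss / distance
= 153.0 / 59.4
= 2.576 mm^3/m

2.576 mm^3/m


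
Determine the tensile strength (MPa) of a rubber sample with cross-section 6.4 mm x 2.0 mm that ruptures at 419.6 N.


Area = width * thickness = 6.4 * 2.0 = 12.8 mm^2
TS = force / area = 419.6 / 12.8 = 32.78 MPa

32.78 MPa


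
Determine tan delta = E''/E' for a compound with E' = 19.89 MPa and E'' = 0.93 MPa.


tan delta = E'' / E'
= 0.93 / 19.89
= 0.0468

tan delta = 0.0468


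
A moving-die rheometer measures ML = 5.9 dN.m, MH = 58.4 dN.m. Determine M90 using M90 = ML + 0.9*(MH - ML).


M90 = ML + 0.9 * (MH - ML)
M90 = 5.9 + 0.9 * (58.4 - 5.9)
M90 = 5.9 + 0.9 * 52.5
M90 = 53.15 dN.m

53.15 dN.m


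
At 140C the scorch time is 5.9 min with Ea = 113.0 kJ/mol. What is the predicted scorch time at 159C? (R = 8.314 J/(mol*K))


Convert temperatures: T1 = 140 + 273.15 = 413.15 K, T2 = 159 + 273.15 = 432.15 K
ts2_new = 5.9 * exp(113000 / 8.314 * (1/432.15 - 1/413.15))
1/T2 - 1/T1 = -1.0642e-04
ts2_new = 1.39 min

1.39 min


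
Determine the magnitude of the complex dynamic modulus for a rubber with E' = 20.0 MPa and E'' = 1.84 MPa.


|E*| = sqrt(E'^2 + E''^2)
= sqrt(20.0^2 + 1.84^2)
= sqrt(400.0000 + 3.3856)
= 20.084 MPa

20.084 MPa


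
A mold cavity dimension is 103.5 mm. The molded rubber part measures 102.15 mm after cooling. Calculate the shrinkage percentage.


Shrinkage = (mold - part) / mold * 100
= (103.5 - 102.15) / 103.5 * 100
= 1.35 / 103.5 * 100
= 1.3%

1.3%


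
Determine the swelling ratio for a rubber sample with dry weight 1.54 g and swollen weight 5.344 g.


Q = W_swollen / W_dry
Q = 5.344 / 1.54
Q = 3.47

Q = 3.47


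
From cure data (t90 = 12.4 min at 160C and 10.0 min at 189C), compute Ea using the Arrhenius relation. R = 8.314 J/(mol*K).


T1 = 433.15 K, T2 = 462.15 K
1/T1 - 1/T2 = 1.4487e-04
ln(t1/t2) = ln(12.4/10.0) = 0.2151
Ea = 8.314 * 0.2151 / 1.4487e-04 = 12345.1589 J/mol
Ea = 12.35 kJ/mol

12.35 kJ/mol


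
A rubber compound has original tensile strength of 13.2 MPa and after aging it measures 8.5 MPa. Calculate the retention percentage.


Retention = aged / original * 100
= 8.5 / 13.2 * 100
= 64.4%

64.4%


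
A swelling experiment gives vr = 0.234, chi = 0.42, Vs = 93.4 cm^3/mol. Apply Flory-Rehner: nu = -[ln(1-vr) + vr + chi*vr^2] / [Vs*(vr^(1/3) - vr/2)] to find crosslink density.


ln(1 - vr) = ln(1 - 0.234) = -0.2666
Numerator = -((-0.2666) + 0.234 + 0.42 * 0.234^2) = 0.0096
Denominator = 93.4 * (0.234^(1/3) - 0.234/2) = 46.6275
nu = 0.0096 / 46.6275 = 2.0536e-04 mol/cm^3

2.0536e-04 mol/cm^3


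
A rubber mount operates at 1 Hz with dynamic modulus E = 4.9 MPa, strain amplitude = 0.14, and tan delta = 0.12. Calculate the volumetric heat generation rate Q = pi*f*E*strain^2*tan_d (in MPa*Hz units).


Q = pi * f * E * strain^2 * tan_d
= pi * 1 * 4.9 * 0.14^2 * 0.12
= pi * 1 * 4.9 * 0.0196 * 0.12
= 0.0362

Q = 0.0362


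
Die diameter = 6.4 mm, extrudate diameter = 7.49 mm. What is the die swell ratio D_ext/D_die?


Die swell ratio = D_extrudate / D_die
= 7.49 / 6.4
= 1.17

Die swell = 1.17


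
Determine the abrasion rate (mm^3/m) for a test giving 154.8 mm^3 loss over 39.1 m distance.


Rate = volume_loss / distance
= 154.8 / 39.1
= 3.959 mm^3/m

3.959 mm^3/m


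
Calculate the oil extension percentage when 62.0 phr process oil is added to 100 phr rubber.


Oil % = oil / (100 + oil) * 100
= 62.0 / (100 + 62.0) * 100
= 62.0 / 162.0 * 100
= 38.27%

38.27%


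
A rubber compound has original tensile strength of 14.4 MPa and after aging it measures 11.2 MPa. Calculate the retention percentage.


Retention = aged / original * 100
= 11.2 / 14.4 * 100
= 77.8%

77.8%


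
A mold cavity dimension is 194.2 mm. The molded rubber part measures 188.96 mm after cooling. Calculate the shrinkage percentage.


Shrinkage = (mold - part) / mold * 100
= (194.2 - 188.96) / 194.2 * 100
= 5.24 / 194.2 * 100
= 2.7%

2.7%


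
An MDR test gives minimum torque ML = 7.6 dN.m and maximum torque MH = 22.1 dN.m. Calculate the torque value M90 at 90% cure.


M90 = ML + 0.9 * (MH - ML)
M90 = 7.6 + 0.9 * (22.1 - 7.6)
M90 = 7.6 + 0.9 * 14.5
M90 = 20.65 dN.m

20.65 dN.m


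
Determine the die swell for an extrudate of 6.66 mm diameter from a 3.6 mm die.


Die swell ratio = D_extrudate / D_die
= 6.66 / 3.6
= 1.85

Die swell = 1.85


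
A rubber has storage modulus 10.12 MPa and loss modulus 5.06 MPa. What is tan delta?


tan delta = E'' / E'
= 5.06 / 10.12
= 0.5

tan delta = 0.5


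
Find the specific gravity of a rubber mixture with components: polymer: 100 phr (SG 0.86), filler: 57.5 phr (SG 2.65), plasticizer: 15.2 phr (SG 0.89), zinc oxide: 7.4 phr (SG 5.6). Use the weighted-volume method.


Sum of weights = 180.1
Volume contributions:
  polymer: 100/0.86 = 116.2791
  filler: 57.5/2.65 = 21.6981
  plasticizer: 15.2/0.89 = 17.0787
  zinc oxide: 7.4/5.6 = 1.3214
Sum of volumes = 156.3773
SG = 180.1 / 156.3773 = 1.152

SG = 1.152


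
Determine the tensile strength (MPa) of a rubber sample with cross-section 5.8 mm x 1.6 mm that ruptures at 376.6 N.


Area = width * thickness = 5.8 * 1.6 = 9.28 mm^2
TS = force / area = 376.6 / 9.28 = 40.58 MPa

40.58 MPa


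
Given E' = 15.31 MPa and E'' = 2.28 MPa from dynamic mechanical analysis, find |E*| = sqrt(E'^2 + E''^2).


|E*| = sqrt(E'^2 + E''^2)
= sqrt(15.31^2 + 2.28^2)
= sqrt(234.3961 + 5.1984)
= 15.479 MPa

15.479 MPa


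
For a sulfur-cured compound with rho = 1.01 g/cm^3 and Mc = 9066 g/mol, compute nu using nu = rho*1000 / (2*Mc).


nu = rho * 1000 / (2 * Mc)
nu = 1.01 * 1000 / (2 * 9066)
nu = 1010.0 / 18132
nu = 0.0557 mol/L

0.0557 mol/L


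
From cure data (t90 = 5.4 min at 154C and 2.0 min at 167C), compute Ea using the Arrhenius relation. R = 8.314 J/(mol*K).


T1 = 427.15 K, T2 = 440.15 K
1/T1 - 1/T2 = 6.9145e-05
ln(t1/t2) = ln(5.4/2.0) = 0.9933
Ea = 8.314 * 0.9933 / 6.9145e-05 = 119428.2679 J/mol
Ea = 119.43 kJ/mol

119.43 kJ/mol


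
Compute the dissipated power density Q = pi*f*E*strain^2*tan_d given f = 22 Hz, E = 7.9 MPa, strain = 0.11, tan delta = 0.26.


Q = pi * f * E * strain^2 * tan_d
= pi * 22 * 7.9 * 0.11^2 * 0.26
= pi * 22 * 7.9 * 0.0121 * 0.26
= 1.7177

Q = 1.7177


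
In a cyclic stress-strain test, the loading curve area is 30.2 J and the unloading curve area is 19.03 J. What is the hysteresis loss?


Hysteresis loss = loading - unloading
= 30.2 - 19.03
= 11.17 J

11.17 J


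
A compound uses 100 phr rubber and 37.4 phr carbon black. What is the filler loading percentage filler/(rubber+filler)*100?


Filler % = filler / (rubber + filler) * 100
= 37.4 / (100 + 37.4) * 100
= 37.4 / 137.4 * 100
= 27.22%

27.22%


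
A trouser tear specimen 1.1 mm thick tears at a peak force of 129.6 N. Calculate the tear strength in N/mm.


Tear strength = force / thickness
= 129.6 / 1.1
= 117.82 N/mm

117.82 N/mm


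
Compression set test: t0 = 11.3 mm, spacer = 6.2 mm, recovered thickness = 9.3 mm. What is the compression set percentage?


CS = (t0 - recovered) / (t0 - ts) * 100
= (11.3 - 9.3) / (11.3 - 6.2) * 100
= 2.0 / 5.1 * 100
= 39.2%

39.2%


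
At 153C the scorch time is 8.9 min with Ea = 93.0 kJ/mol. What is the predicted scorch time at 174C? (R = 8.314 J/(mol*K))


Convert temperatures: T1 = 153 + 273.15 = 426.15 K, T2 = 174 + 273.15 = 447.15 K
ts2_new = 8.9 * exp(93000 / 8.314 * (1/447.15 - 1/426.15))
1/T2 - 1/T1 = -1.1021e-04
ts2_new = 2.59 min

2.59 min


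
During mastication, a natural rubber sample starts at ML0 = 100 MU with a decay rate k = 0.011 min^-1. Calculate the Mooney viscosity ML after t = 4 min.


ML = ML0 * exp(-k * t)
ML = 100 * exp(-0.011 * 4)
ML = 100 * 0.9570
ML = 95.7 MU

95.7 MU


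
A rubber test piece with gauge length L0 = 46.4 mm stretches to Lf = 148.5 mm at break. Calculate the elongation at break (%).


Elongation = (Lf - L0) / L0 * 100
= (148.5 - 46.4) / 46.4 * 100
= 102.1 / 46.4 * 100
= 220.0%

220.0%


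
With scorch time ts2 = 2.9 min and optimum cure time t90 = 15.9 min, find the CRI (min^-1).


CRI = 100 / (t90 - ts2)
= 100 / (15.9 - 2.9)
= 100 / 13.0
= 7.69 min^-1

7.69 min^-1


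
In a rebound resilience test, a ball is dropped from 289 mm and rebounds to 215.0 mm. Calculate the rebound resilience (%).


Resilience = h_rebound / h_drop * 100
= 215.0 / 289 * 100
= 74.4%

74.4%


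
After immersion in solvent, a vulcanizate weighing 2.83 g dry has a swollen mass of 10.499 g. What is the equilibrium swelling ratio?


Q = W_swollen / W_dry
Q = 10.499 / 2.83
Q = 3.71

Q = 3.71


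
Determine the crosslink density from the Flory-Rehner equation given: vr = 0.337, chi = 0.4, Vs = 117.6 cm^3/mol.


ln(1 - vr) = ln(1 - 0.337) = -0.4110
Numerator = -((-0.4110) + 0.337 + 0.4 * 0.337^2) = 0.0286
Denominator = 117.6 * (0.337^(1/3) - 0.337/2) = 62.0216
nu = 0.0286 / 62.0216 = 4.6037e-04 mol/cm^3

4.6037e-04 mol/cm^3


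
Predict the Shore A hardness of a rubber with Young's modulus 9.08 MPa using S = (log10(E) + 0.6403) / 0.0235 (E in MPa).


log10(E) = 0.0235*S - 0.6403  =>  S = (log10(E) + 0.6403) / 0.0235
log10(9.08) = 0.958086
S = (0.958086 + 0.6403) / 0.0235 = 1.598386 / 0.0235
S = 68.0

Shore A = 68.0


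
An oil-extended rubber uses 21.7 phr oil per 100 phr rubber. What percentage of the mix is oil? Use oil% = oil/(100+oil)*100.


Oil % = oil / (100 + oil) * 100
= 21.7 / (100 + 21.7) * 100
= 21.7 / 121.7 * 100
= 17.83%

17.83%


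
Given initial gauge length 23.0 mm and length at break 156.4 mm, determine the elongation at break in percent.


Elongation = (Lf - L0) / L0 * 100
= (156.4 - 23.0) / 23.0 * 100
= 133.4 / 23.0 * 100
= 580.0%

580.0%


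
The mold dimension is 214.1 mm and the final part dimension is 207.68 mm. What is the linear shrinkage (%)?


Shrinkage = (mold - part) / mold * 100
= (214.1 - 207.68) / 214.1 * 100
= 6.42 / 214.1 * 100
= 3.0%

3.0%


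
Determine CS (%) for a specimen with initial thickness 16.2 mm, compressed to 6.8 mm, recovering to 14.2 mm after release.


CS = (t0 - recovered) / (t0 - ts) * 100
= (16.2 - 14.2) / (16.2 - 6.8) * 100
= 2.0 / 9.4 * 100
= 21.3%

21.3%


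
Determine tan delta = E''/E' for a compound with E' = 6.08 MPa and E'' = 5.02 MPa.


tan delta = E'' / E'
= 5.02 / 6.08
= 0.8257

tan delta = 0.8257


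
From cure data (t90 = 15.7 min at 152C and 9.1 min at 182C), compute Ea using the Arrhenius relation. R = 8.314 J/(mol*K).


T1 = 425.15 K, T2 = 455.15 K
1/T1 - 1/T2 = 1.5503e-04
ln(t1/t2) = ln(15.7/9.1) = 0.5454
Ea = 8.314 * 0.5454 / 1.5503e-04 = 29247.5653 J/mol
Ea = 29.25 kJ/mol

29.25 kJ/mol


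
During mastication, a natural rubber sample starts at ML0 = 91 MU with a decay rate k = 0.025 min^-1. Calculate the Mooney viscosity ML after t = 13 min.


ML = ML0 * exp(-k * t)
ML = 91 * exp(-0.025 * 13)
ML = 91 * 0.7225
ML = 65.75 MU

65.75 MU


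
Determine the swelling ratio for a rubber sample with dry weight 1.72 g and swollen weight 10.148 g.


Q = W_swollen / W_dry
Q = 10.148 / 1.72
Q = 5.9

Q = 5.9


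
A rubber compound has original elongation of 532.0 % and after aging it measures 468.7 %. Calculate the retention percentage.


Retention = aged / original * 100
= 468.7 / 532.0 * 100
= 88.1%

88.1%


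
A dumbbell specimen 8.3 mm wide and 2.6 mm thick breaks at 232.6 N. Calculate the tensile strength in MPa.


Area = width * thickness = 8.3 * 2.6 = 21.58 mm^2
TS = force / area = 232.6 / 21.58 = 10.78 MPa

10.78 MPa


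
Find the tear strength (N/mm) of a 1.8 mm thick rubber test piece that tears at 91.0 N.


Tear strength = force / thickness
= 91.0 / 1.8
= 50.56 N/mm

50.56 N/mm


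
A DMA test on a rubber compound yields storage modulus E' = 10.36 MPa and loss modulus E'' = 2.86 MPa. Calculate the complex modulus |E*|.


|E*| = sqrt(E'^2 + E''^2)
= sqrt(10.36^2 + 2.86^2)
= sqrt(107.3296 + 8.1796)
= 10.748 MPa

10.748 MPa


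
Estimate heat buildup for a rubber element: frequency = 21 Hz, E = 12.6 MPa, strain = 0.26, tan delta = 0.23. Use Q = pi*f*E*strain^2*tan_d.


Q = pi * f * E * strain^2 * tan_d
= pi * 21 * 12.6 * 0.26^2 * 0.23
= pi * 21 * 12.6 * 0.0676 * 0.23
= 12.9245

Q = 12.9245


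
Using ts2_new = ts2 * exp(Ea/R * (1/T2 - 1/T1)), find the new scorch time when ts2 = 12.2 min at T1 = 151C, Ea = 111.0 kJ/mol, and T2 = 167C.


Convert temperatures: T1 = 151 + 273.15 = 424.15 K, T2 = 167 + 273.15 = 440.15 K
ts2_new = 12.2 * exp(111000 / 8.314 * (1/440.15 - 1/424.15))
1/T2 - 1/T1 = -8.5704e-05
ts2_new = 3.89 min

3.89 min


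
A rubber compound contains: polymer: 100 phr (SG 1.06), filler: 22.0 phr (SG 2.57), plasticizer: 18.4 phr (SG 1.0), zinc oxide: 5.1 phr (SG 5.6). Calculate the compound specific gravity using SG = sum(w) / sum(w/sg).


Sum of weights = 145.5
Volume contributions:
  polymer: 100/1.06 = 94.3396
  filler: 22.0/2.57 = 8.5603
  plasticizer: 18.4/1.0 = 18.4000
  zinc oxide: 5.1/5.6 = 0.9107
Sum of volumes = 122.2106
SG = 145.5 / 122.2106 = 1.191

SG = 1.191


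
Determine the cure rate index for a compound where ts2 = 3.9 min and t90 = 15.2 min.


CRI = 100 / (t90 - ts2)
= 100 / (15.2 - 3.9)
= 100 / 11.3
= 8.85 min^-1

8.85 min^-1


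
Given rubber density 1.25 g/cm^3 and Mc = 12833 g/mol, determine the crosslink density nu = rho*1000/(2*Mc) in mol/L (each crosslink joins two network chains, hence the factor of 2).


nu = rho * 1000 / (2 * Mc)
nu = 1.25 * 1000 / (2 * 12833)
nu = 1250.0 / 25666
nu = 0.0487 mol/L

0.0487 mol/L


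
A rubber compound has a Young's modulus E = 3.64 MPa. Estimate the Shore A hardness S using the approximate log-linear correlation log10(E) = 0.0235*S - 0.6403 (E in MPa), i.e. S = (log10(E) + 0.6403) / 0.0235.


log10(E) = 0.0235*S - 0.6403  =>  S = (log10(E) + 0.6403) / 0.0235
log10(3.64) = 0.561101
S = (0.561101 + 0.6403) / 0.0235 = 1.201401 / 0.0235
S = 51.1

Shore A = 51.1


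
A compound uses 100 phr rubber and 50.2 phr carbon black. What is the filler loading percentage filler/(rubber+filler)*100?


Filler % = filler / (rubber + filler) * 100
= 50.2 / (100 + 50.2) * 100
= 50.2 / 150.2 * 100
= 33.42%

33.42%


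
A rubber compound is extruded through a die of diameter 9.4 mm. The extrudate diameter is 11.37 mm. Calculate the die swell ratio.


Die swell ratio = D_extrudate / D_die
= 11.37 / 9.4
= 1.21

Die swell = 1.21


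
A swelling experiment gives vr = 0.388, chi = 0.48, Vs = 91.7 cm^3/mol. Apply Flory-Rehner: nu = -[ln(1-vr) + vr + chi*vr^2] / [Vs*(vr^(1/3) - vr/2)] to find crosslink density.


ln(1 - vr) = ln(1 - 0.388) = -0.4910
Numerator = -((-0.4910) + 0.388 + 0.48 * 0.388^2) = 0.0308
Denominator = 91.7 * (0.388^(1/3) - 0.388/2) = 49.0928
nu = 0.0308 / 49.0928 = 6.2661e-04 mol/cm^3

6.2661e-04 mol/cm^3


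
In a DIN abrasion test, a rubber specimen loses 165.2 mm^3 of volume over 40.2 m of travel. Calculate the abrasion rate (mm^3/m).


Rate = volume_loss / distance
= 165.2 / 40.2
= 4.109 mm^3/m

4.109 mm^3/m


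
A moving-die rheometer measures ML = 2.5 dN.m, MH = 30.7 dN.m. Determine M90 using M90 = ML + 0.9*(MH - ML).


M90 = ML + 0.9 * (MH - ML)
M90 = 2.5 + 0.9 * (30.7 - 2.5)
M90 = 2.5 + 0.9 * 28.2
M90 = 27.88 dN.m

27.88 dN.m


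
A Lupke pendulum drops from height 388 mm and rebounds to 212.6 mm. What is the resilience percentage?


Resilience = h_rebound / h_drop * 100
= 212.6 / 388 * 100
= 54.8%

54.8%


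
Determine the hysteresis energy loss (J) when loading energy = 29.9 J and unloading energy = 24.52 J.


Hysteresis loss = loading - unloading
= 29.9 - 24.52
= 5.38 J

5.38 J


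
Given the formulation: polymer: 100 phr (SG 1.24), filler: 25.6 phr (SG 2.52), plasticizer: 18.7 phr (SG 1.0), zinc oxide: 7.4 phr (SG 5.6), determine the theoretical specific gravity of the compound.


Sum of weights = 151.7
Volume contributions:
  polymer: 100/1.24 = 80.6452
  filler: 25.6/2.52 = 10.1587
  plasticizer: 18.7/1.0 = 18.7000
  zinc oxide: 7.4/5.6 = 1.3214
Sum of volumes = 110.8253
SG = 151.7 / 110.8253 = 1.369

SG = 1.369


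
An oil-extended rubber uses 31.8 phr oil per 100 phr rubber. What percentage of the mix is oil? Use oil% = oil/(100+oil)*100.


Oil % = oil / (100 + oil) * 100
= 31.8 / (100 + 31.8) * 100
= 31.8 / 131.8 * 100
= 24.13%

24.13%


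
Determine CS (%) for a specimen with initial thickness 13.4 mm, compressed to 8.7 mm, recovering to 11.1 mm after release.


CS = (t0 - recovered) / (t0 - ts) * 100
= (13.4 - 11.1) / (13.4 - 8.7) * 100
= 2.3 / 4.7 * 100
= 48.9%

48.9%


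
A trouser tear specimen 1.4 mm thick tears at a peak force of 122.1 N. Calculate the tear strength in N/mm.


Tear strength = force / thickness
= 122.1 / 1.4
= 87.21 N/mm

87.21 N/mm
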